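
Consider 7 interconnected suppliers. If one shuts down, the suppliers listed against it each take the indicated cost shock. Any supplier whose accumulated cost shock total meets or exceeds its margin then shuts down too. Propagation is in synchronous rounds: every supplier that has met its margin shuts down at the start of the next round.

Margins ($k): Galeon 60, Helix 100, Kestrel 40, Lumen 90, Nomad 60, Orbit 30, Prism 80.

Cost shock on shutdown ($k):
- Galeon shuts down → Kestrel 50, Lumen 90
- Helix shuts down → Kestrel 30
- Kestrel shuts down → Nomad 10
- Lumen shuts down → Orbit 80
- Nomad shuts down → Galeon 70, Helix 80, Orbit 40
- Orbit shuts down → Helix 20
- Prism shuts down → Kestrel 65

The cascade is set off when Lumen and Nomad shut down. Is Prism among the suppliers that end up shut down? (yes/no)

Round 1 — Lumen, Nomad shut down (initial).
  Galeon: +70 → 70 ≥ 60
  Helix: +80 → 80 < 100
  Orbit: +80+40 → 120 ≥ 30
Round 2 — Galeon, Orbit shut down.
  Helix: +20 → 100 ≥ 100
  Kestrel: +50 → 50 ≥ 40
Round 3 — Helix, Kestrel shut down.
No further shutdowns.

no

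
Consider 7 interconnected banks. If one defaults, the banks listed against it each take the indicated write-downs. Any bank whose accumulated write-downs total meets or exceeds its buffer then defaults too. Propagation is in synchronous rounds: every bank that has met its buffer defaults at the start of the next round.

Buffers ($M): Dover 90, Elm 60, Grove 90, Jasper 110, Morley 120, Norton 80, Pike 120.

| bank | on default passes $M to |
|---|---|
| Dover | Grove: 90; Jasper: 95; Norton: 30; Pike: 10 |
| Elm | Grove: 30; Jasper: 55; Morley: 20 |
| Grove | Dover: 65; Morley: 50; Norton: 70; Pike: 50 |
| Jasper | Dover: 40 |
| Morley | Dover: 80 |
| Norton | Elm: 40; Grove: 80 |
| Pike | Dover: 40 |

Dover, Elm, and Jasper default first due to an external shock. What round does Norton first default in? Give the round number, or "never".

3

Round 1 — Dover, Elm, Jasper default (initial).
  Grove: +90+30 → 120 ≥ 90
  Morley: +20 → 20 < 120
  Norton: +30 → 30 < 80
  Pike: +10 → 10 < 120
Round 2 — Grove defaults.
  Morley: +50 → 70 < 120
  Norton: +70 → 100 ≥ 80
  Pike: +50 → 60 < 120
Round 3 — Norton defaults.
No further defaults.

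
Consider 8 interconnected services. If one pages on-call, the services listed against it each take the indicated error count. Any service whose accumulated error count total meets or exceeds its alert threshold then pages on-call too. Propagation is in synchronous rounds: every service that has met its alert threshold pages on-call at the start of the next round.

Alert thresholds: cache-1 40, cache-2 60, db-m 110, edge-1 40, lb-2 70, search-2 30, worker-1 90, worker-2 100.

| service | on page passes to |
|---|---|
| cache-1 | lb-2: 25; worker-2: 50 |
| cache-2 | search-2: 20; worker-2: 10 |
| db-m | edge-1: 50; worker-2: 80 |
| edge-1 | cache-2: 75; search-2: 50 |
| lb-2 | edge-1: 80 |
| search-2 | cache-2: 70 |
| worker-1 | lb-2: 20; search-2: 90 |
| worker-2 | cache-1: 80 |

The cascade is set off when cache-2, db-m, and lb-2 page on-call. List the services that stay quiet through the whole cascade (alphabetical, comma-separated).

cache-1, worker-1, worker-2

Round 1 — cache-2, db-m, lb-2 page on-call (initial).
  edge-1: +50+80 → 130 ≥ 40
  search-2: +20 → 20 < 30
  worker-2: +10+80 → 90 < 100
Round 2 — edge-1 pages on-call.
  search-2: +50 → 70 ≥ 30
Round 3 — search-2 pages on-call.
No further pages.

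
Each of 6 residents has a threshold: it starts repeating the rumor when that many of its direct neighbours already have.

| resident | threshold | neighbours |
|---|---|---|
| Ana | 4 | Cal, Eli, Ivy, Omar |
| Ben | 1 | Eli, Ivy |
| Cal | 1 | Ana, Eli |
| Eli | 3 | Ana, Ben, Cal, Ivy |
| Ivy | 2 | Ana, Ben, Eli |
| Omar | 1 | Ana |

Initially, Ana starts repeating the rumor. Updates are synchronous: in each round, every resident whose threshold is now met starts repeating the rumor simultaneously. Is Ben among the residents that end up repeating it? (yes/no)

Round 1 — Ana starts repeating the rumor (initial).
Round 2 — checking thresholds:
  Cal: 1 of 2 neighbours ≥ 1, starts repeating the rumor.
  Eli: 1 of 4 neighbours < 3, not yet.
  Ivy: 1 of 3 neighbours < 2, not yet.
  Omar: 1 of 1 neighbours ≥ 1, starts repeating the rumor.
Round 3 — no new spreads; cascade stops.

no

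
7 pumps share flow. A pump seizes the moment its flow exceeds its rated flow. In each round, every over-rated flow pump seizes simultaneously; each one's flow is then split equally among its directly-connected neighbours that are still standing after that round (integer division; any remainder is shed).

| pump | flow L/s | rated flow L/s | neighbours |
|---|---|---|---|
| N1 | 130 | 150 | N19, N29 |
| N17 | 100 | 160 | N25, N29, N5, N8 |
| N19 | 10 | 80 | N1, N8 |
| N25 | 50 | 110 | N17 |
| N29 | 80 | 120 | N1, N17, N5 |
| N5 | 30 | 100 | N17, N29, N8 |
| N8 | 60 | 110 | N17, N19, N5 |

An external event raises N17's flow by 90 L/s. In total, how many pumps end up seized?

6

Round 1 — N17 at 190 > 160. N17 seizes.
  N17 sheds 190 L/s to N25, N29, N5, N8: 47 each (2 lost).
    N25: 50+47 = 97 ≤ 110
    N29: 80+47 = 127 > 120
    N5: 30+47 = 77 ≤ 100
    N8: 60+47 = 107 ≤ 110
Round 2 — N29 seizes.
  N29 sheds 127 L/s to N1, N5: 63 each (1 lost).
    N1: 130+63 = 193 > 150
    N5: 77+63 = 140 > 100
Round 3 — N1, N5 seize.
  N1 sheds 193 L/s to N19: 193 each.
    N19: 10+193 = 203 > 80
  N5 sheds 140 L/s to N8: 140 each.
    N8: 107+140 = 247 > 110
Round 4 — N19, N8 seize.
  N19 sheds 203 L/s: no online neighbours, lost.
  N8 sheds 247 L/s: no online neighbours, lost.
No further seizures.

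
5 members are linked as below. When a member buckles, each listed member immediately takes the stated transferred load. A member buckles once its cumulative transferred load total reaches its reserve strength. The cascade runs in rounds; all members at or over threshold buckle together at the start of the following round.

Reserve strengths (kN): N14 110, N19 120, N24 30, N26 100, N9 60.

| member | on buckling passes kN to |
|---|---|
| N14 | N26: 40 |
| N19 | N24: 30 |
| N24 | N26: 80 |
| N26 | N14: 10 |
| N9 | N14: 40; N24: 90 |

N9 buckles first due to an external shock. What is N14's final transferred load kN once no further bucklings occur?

Round 1 — N9 buckles (initial).
  N14: +40 → 40 < 110
  N24: +90 → 90 ≥ 30
Round 2 — N24 buckles.
  N26: +80 → 80 < 100
No further bucklings.

40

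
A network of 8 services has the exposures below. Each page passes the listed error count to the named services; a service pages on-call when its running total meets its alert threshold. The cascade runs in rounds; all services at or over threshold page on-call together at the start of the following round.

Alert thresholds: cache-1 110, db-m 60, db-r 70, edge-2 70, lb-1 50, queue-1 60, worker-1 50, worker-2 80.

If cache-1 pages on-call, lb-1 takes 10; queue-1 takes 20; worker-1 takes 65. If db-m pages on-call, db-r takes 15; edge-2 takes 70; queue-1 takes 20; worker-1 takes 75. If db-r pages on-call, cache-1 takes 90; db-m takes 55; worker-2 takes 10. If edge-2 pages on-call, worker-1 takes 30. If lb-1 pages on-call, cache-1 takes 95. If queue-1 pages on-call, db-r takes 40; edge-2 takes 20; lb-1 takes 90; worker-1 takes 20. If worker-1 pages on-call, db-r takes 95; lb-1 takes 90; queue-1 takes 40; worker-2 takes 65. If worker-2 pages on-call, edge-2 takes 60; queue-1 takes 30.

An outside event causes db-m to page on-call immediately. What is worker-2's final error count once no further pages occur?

75

Round 1 — db-m pages on-call (initial).
  db-r: +15 → 15 < 70
  edge-2: +70 → 70 ≥ 70
  queue-1: +20 → 20 < 60
  worker-1: +75 → 75 ≥ 50
Round 2 — edge-2, worker-1 page on-call.
  db-r: +95 → 110 ≥ 70
  lb-1: +90 → 90 ≥ 50
  queue-1: +40 → 60 ≥ 60
  worker-2: +65 → 65 < 80
Round 3 — db-r, lb-1, queue-1 page on-call.
  cache-1: +90+95 → 185 ≥ 110
  worker-2: +10 → 75 < 80
Round 4 — cache-1 pages on-call.
No further pages.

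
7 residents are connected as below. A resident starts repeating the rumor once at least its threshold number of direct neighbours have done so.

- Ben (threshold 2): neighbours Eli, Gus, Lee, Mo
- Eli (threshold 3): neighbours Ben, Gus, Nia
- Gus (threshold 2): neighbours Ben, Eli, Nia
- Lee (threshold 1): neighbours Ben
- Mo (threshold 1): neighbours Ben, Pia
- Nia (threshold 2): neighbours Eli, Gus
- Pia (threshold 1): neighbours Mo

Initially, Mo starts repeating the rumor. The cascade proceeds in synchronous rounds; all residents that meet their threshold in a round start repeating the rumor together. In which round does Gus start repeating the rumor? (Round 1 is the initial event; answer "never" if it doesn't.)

Round 1 — Mo starts repeating the rumor (initial).
Round 2 — checking thresholds:
  Ben: 1 of 4 neighbours < 2, not yet.
  Pia: 1 of 1 neighbours ≥ 1, starts repeating the rumor.
Round 3 — no new spreads; cascade stops.

never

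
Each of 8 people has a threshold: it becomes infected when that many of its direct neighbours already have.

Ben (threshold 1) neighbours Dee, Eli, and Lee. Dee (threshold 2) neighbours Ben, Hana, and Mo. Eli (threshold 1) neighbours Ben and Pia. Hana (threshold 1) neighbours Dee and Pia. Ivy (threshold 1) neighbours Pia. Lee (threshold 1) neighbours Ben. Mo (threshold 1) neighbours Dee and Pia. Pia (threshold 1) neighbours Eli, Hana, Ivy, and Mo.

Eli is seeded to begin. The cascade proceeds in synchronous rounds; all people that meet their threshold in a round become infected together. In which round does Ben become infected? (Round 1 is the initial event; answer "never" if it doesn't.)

2

Round 1 — Eli becomes infected (initial).
Round 2 — checking thresholds:
  Ben: 1 of 3 neighbours ≥ 1, becomes infected.
  Pia: 1 of 4 neighbours ≥ 1, becomes infected.
Round 3 — checking thresholds:
  Dee: 1 of 3 neighbours < 2, not yet.
  Hana: 1 of 2 neighbours ≥ 1, becomes infected.
  Ivy: 1 of 1 neighbours ≥ 1, becomes infected.
  Lee: 1 of 1 neighbours ≥ 1, becomes infected.
  Mo: 1 of 2 neighbours ≥ 1, becomes infected.
Round 4 — checking thresholds:
  Dee: 3 of 3 neighbours ≥ 2, becomes infected.
Round 5 — no new infections; cascade stops.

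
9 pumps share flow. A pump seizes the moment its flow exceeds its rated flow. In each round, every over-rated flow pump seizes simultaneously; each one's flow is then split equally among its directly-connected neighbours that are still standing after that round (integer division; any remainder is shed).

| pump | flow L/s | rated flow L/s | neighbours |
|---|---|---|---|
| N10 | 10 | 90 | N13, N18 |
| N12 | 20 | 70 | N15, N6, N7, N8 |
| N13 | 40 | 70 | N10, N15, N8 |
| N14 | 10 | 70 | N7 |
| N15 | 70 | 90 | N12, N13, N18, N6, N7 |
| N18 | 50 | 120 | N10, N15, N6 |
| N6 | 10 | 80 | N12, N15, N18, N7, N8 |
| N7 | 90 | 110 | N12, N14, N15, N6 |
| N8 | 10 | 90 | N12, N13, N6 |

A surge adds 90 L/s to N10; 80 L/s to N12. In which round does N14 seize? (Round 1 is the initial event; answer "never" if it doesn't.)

never

Round 1 — N10 at 100 > 90; N12 at 100 > 70. N10, N12 seize.
  N10 sheds 100 L/s to N13, N18: 50 each.
    N13: 40+50 = 90 > 70
    N18: 50+50 = 100 ≤ 120
  N12 sheds 100 L/s to N15, N6, N7, N8: 25 each.
    N15: 70+25 = 95 > 90
    N6: 10+25 = 35 ≤ 80
    N7: 90+25 = 115 > 110
    N8: 10+25 = 35 ≤ 90
Round 2 — N13, N15, N7 seize.
  N13 sheds 90 L/s to N8: 90 each.
    N8: 35+90 = 125 > 90
  N15 sheds 95 L/s to N18, N6: 47 each (1 lost).
    N18: 100+47 = 147 > 120
    N6: 35+47 = 82 > 80
  N7 sheds 115 L/s to N14, N6: 57 each (1 lost).
    N14: 10+57 = 67 ≤ 70
    N6: 82+57 = 139 > 80
Round 3 — N18, N6, N8 seize.
  N18 sheds 147 L/s: no online neighbours, lost.
  N6 sheds 139 L/s: no online neighbours, lost.
  N8 sheds 125 L/s: no online neighbours, lost.
No further seizures.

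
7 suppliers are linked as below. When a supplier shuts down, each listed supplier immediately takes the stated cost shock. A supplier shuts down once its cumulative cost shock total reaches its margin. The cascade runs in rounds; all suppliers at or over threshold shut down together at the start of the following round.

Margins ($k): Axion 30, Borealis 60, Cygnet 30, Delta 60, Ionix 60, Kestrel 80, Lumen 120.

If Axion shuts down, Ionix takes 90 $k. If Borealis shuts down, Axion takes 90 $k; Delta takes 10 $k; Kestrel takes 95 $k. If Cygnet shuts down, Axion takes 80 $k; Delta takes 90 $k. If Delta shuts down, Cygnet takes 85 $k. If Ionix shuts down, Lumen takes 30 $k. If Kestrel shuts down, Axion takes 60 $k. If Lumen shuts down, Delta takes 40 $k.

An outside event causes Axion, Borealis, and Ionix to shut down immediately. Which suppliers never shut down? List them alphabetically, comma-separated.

Cygnet, Delta, Lumen

Round 1 — Axion, Borealis, Ionix shut down (initial).
  Delta: +10 → 10 < 60
  Kestrel: +95 → 95 ≥ 80
  Lumen: +30 → 30 < 120
Round 2 — Kestrel shuts down.
No further shutdowns.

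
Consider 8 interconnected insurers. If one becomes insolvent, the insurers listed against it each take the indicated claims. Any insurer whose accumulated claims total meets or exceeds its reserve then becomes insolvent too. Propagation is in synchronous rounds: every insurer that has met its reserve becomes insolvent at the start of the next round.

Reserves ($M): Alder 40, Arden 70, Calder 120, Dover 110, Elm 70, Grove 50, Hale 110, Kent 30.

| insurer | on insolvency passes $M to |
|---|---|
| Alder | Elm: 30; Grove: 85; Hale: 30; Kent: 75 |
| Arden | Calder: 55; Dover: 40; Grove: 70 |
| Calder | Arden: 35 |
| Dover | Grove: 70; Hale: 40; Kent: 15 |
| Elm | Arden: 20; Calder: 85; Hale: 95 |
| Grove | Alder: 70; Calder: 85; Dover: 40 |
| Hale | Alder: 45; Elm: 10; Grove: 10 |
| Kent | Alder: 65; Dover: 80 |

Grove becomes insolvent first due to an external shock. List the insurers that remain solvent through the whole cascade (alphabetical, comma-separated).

Arden, Calder, Elm, Hale

Round 1 — Grove becomes insolvent (initial).
  Alder: +70 → 70 ≥ 40
  Calder: +85 → 85 < 120
  Dover: +40 → 40 < 110
Round 2 — Alder becomes insolvent.
  Elm: +30 → 30 < 70
  Hale: +30 → 30 < 110
  Kent: +75 → 75 ≥ 30
Round 3 — Kent becomes insolvent.
  Dover: +80 → 120 ≥ 110
Round 4 — Dover becomes insolvent.
  Hale: +40 → 70 < 110
No further insolvencies.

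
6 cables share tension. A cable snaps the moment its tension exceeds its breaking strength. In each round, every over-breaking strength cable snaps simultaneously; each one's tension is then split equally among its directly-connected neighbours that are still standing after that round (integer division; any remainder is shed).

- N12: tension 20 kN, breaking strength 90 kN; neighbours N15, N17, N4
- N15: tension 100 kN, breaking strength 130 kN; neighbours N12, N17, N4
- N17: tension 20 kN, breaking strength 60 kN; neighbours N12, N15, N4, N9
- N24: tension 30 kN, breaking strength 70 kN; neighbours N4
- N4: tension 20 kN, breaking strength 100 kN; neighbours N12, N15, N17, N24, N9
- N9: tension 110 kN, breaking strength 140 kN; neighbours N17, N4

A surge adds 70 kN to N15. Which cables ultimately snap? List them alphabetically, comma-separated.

N12, N15, N17, N24, N4, N9

Round 1 — N15 at 170 > 130. N15 snaps.
  N15 sheds 170 kN to N12, N17, N4: 56 each (2 lost).
    N12: 20+56 = 76 ≤ 90
    N17: 20+56 = 76 > 60
    N4: 20+56 = 76 ≤ 100
Round 2 — N17 snaps.
  N17 sheds 76 kN to N12, N4, N9: 25 each (1 lost).
    N12: 76+25 = 101 > 90
    N4: 76+25 = 101 > 100
    N9: 110+25 = 135 ≤ 140
Round 3 — N12, N4 snap.
  N12 sheds 101 kN: no online neighbours, lost.
  N4 sheds 101 kN to N24, N9: 50 each (1 lost).
    N24: 30+50 = 80 > 70
    N9: 135+50 = 185 > 140
Round 4 — N24, N9 snap.
  N24 sheds 80 kN: no online neighbours, lost.
  N9 sheds 185 kN: no online neighbours, lost.
No further breaks.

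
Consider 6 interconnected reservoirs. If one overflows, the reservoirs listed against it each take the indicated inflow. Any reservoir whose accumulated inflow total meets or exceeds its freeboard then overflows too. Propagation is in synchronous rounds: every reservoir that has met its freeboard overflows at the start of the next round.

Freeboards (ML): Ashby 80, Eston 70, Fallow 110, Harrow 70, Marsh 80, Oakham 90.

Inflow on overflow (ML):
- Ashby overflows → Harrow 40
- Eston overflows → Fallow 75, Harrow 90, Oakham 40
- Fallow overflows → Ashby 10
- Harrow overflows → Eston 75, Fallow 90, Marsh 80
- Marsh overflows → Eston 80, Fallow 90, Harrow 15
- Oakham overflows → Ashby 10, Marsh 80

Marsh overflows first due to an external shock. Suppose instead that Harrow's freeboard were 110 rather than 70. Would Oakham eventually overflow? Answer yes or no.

With Harrow's freeboard at 110:
Round 1 — Marsh overflows (initial).
  Eston: +80 → 80 ≥ 70
  Fallow: +90 → 90 < 110
  Harrow: +15 → 15 < 110
Round 2 — Eston overflows.
  Fallow: +75 → 165 ≥ 110
  Harrow: +90 → 105 < 110
  Oakham: +40 → 40 < 90
Round 3 — Fallow overflows.
  Ashby: +10 → 10 < 80
No further overflows.

no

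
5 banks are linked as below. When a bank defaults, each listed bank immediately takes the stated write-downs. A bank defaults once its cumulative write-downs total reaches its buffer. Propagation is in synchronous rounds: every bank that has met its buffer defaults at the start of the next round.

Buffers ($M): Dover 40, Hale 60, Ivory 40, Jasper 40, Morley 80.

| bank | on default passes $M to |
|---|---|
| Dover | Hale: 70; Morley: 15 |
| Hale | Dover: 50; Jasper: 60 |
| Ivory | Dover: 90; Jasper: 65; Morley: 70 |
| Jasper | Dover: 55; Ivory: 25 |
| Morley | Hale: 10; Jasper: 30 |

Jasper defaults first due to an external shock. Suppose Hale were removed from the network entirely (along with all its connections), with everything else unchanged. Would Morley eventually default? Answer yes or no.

no

With Hale removed:
Round 1 — Jasper defaults (initial).
  Dover: +55 → 55 ≥ 40
  Ivory: +25 → 25 < 40
Round 2 — Dover defaults.
  Morley: +15 → 15 < 80
No further defaults.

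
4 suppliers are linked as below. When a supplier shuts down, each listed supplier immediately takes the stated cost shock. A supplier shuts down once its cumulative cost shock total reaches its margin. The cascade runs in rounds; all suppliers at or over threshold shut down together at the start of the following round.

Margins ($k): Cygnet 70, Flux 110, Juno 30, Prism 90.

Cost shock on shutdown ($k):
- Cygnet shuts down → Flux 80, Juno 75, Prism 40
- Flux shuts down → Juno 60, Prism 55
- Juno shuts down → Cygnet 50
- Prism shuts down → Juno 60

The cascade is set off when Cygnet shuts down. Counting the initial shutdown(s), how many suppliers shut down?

2

Round 1 — Cygnet shuts down (initial).
  Flux: +80 → 80 < 110
  Juno: +75 → 75 ≥ 30
  Prism: +40 → 40 < 90
Round 2 — Juno shuts down.
No further shutdowns.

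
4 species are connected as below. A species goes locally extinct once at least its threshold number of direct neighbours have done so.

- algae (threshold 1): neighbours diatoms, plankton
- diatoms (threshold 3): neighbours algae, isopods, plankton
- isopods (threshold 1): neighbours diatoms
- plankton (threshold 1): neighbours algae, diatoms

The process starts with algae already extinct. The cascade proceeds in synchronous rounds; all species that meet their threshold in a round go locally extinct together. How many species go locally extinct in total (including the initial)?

2

Round 1 — algae goes locally extinct (initial).
Round 2 — checking thresholds:
  diatoms: 1 of 3 neighbours < 3, below threshold.
  plankton: 1 of 2 neighbours ≥ 1, goes locally extinct.
Round 3 — no new extinctions; cascade stops.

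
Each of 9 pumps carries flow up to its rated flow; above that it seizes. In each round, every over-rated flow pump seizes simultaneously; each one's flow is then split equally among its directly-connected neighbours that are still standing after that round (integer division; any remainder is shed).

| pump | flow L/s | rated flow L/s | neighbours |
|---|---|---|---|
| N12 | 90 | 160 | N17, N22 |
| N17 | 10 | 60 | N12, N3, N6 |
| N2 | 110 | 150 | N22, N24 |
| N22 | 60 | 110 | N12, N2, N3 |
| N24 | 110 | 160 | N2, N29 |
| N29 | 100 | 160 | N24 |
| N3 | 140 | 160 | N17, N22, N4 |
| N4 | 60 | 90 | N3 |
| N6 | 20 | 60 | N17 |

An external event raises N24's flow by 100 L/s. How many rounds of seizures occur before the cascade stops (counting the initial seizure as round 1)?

Round 1 — N24 at 210 > 160. N24 seizes.
  N24 sheds 210 L/s to N2, N29: 105 each.
    N2: 110+105 = 215 > 150
    N29: 100+105 = 205 > 160
Round 2 — N2, N29 seize.
  N2 sheds 215 L/s to N22: 215 each.
    N22: 60+215 = 275 > 110
  N29 sheds 205 L/s: no online neighbours, lost.
Round 3 — N22 seizes.
  N22 sheds 275 L/s to N12, N3: 137 each (1 lost).
    N12: 90+137 = 227 > 160
    N3: 140+137 = 277 > 160
Round 4 — N12, N3 seize.
  N12 sheds 227 L/s to N17: 227 each.
    N17: 10+227 = 237 > 60
  N3 sheds 277 L/s to N17, N4: 138 each (1 lost).
    N17: 237+138 = 375 > 60
    N4: 60+138 = 198 > 90
Round 5 — N17, N4 seize.
  N17 sheds 375 L/s to N6: 375 each.
    N6: 20+375 = 395 > 60
  N4 sheds 198 L/s: no online neighbours, lost.
Round 6 — N6 seizes.
  N6 sheds 395 L/s: no online neighbours, lost.
No further seizures.

6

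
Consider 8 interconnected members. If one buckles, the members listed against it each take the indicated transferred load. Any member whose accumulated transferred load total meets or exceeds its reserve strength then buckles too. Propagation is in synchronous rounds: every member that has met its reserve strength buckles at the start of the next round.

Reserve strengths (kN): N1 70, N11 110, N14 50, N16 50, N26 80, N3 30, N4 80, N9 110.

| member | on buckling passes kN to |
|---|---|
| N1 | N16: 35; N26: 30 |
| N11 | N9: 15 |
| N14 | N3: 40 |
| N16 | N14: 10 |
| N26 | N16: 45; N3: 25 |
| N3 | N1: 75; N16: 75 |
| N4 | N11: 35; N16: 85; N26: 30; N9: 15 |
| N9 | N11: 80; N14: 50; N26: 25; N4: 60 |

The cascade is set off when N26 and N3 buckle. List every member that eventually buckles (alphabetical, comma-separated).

N1, N16, N26, N3

Round 1 — N26, N3 buckle (initial).
  N1: +75 → 75 ≥ 70
  N16: +45+75 → 120 ≥ 50
Round 2 — N1, N16 buckle.
  N14: +10 → 10 < 50
No further bucklings.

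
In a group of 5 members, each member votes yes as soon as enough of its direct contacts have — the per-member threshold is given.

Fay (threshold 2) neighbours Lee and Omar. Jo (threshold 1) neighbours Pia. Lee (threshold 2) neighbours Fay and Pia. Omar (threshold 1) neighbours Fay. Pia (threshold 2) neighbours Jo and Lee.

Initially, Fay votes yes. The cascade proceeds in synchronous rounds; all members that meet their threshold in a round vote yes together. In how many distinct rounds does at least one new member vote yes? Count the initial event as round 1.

2

Round 1 — Fay votes yes (initial).
Round 2 — checking thresholds:
  Lee: 1 of 2 neighbours < 2, holds.
  Omar: 1 of 1 neighbours ≥ 1, votes yes.
Round 3 — no new yes votes; cascade stops.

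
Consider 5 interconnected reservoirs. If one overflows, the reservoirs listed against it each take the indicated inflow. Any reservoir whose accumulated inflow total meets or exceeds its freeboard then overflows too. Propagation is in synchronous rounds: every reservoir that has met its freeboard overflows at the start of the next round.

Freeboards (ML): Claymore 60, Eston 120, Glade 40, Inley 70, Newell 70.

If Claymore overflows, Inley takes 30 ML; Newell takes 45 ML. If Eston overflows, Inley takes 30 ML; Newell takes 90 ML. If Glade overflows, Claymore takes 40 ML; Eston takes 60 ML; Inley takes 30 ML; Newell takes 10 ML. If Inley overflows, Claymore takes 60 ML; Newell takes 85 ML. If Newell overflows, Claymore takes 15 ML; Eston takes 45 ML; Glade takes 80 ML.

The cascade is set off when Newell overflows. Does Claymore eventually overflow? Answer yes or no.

no

Round 1 — Newell overflows (initial).
  Claymore: +15 → 15 < 60
  Eston: +45 → 45 < 120
  Glade: +80 → 80 ≥ 40
Round 2 — Glade overflows.
  Claymore: +40 → 55 < 60
  Eston: +60 → 105 < 120
  Inley: +30 → 30 < 70
No further overflows.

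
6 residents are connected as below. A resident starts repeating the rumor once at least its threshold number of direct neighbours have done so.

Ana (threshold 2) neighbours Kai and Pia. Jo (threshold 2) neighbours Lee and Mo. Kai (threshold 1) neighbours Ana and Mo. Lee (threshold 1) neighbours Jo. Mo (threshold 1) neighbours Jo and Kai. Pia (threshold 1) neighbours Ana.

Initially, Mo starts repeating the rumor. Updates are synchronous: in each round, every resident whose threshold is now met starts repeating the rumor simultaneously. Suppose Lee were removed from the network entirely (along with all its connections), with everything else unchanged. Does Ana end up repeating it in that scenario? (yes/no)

With Lee removed:
Round 1 — Mo starts repeating the rumor (initial).
Round 2 — checking thresholds:
  Jo: 1 of 1 neighbours < 2, below threshold.
  Kai: 1 of 2 neighbours ≥ 1, starts repeating the rumor.
Round 3 — no new spreads; cascade stops.

no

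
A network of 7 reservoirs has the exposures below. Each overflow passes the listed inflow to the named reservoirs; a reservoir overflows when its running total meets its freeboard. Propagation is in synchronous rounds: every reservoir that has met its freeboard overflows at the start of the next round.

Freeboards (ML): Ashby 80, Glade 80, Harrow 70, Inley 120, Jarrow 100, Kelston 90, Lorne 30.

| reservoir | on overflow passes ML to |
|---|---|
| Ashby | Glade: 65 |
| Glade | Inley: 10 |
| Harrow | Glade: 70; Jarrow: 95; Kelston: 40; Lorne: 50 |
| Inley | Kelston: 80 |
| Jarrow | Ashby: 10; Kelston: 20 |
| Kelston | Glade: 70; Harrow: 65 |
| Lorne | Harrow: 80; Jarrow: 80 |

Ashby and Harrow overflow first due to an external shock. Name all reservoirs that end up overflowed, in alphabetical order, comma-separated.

Round 1 — Ashby, Harrow overflow (initial).
  Glade: +65+70 → 135 ≥ 80
  Jarrow: +95 → 95 < 100
  Kelston: +40 → 40 < 90
  Lorne: +50 → 50 ≥ 30
Round 2 — Glade, Lorne overflow.
  Inley: +10 → 10 < 120
  Jarrow: +80 → 175 ≥ 100
Round 3 — Jarrow overflows.
  Kelston: +20 → 60 < 90
No further overflows.

Ashby, Glade, Harrow, Jarrow, Lorne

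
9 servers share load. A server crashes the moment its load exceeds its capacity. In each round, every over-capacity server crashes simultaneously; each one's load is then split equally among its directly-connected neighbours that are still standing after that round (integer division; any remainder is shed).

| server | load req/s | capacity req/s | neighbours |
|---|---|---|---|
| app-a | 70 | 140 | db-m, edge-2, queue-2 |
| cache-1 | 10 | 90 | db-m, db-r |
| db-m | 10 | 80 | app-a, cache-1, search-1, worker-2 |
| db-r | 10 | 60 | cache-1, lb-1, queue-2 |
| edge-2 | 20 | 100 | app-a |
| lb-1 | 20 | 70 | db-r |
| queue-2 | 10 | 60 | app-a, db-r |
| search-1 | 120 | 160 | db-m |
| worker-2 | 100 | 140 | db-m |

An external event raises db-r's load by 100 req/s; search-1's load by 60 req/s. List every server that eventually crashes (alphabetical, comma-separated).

cache-1, db-m, db-r, search-1, worker-2

Round 1 — db-r at 110 > 60; search-1 at 180 > 160. db-r, search-1 crash.
  db-r sheds 110 req/s to cache-1, lb-1, queue-2: 36 each (2 lost).
    cache-1: 10+36 = 46 ≤ 90
    lb-1: 20+36 = 56 ≤ 70
    queue-2: 10+36 = 46 ≤ 60
  search-1 sheds 180 req/s to db-m: 180 each.
    db-m: 10+180 = 190 > 80
Round 2 — db-m crashes.
  db-m sheds 190 req/s to app-a, cache-1, worker-2: 63 each (1 lost).
    app-a: 70+63 = 133 ≤ 140
    cache-1: 46+63 = 109 > 90
    worker-2: 100+63 = 163 > 140
Round 3 — cache-1, worker-2 crash.
  cache-1 sheds 109 req/s: no online neighbours, lost.
  worker-2 sheds 163 req/s: no online neighbours, lost.
No further crashes.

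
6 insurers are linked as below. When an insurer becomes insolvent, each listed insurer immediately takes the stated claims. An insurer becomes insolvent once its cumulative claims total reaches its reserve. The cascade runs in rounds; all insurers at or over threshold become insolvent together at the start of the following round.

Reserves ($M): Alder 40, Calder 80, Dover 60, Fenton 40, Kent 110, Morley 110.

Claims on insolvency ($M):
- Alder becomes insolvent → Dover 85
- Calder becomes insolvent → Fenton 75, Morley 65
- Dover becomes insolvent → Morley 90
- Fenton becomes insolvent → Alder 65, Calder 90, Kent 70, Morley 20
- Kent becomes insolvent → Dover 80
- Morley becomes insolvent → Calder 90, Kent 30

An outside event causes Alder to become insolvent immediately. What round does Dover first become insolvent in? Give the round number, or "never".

2

Round 1 — Alder becomes insolvent (initial).
  Dover: +85 → 85 ≥ 60
Round 2 — Dover becomes insolvent.
  Morley: +90 → 90 < 110
No further insolvencies.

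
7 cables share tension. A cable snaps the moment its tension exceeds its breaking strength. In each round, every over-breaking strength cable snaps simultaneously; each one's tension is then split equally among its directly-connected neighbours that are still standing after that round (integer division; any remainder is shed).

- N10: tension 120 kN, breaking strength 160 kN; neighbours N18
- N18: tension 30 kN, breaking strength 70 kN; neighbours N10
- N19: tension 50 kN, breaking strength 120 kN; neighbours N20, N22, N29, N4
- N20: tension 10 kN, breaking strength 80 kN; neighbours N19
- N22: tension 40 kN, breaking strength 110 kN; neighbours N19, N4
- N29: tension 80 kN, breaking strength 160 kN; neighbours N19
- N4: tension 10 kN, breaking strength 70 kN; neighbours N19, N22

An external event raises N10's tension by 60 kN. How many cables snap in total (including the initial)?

2

Round 1 — N10 at 180 > 160. N10 snaps.
  N10 sheds 180 kN to N18: 180 each.
    N18: 30+180 = 210 > 70
Round 2 — N18 snaps.
  N18 sheds 210 kN: no online neighbours, lost.
No further breaks.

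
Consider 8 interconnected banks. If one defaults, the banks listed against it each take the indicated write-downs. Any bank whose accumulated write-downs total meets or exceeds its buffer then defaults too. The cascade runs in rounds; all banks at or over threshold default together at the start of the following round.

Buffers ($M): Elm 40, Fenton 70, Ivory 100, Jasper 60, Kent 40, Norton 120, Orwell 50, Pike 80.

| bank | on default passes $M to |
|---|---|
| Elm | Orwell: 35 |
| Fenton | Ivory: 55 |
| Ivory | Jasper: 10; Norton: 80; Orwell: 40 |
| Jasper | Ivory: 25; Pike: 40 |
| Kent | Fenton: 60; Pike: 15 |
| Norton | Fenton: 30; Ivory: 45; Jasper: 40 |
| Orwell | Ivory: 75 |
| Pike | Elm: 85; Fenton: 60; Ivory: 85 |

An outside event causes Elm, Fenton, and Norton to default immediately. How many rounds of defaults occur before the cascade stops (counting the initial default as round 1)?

Round 1 — Elm, Fenton, Norton default (initial).
  Ivory: +55+45 → 100 ≥ 100
  Jasper: +40 → 40 < 60
  Orwell: +35 → 35 < 50
Round 2 — Ivory defaults.
  Jasper: +10 → 50 < 60
  Orwell: +40 → 75 ≥ 50
Round 3 — Orwell defaults.
No further defaults.

3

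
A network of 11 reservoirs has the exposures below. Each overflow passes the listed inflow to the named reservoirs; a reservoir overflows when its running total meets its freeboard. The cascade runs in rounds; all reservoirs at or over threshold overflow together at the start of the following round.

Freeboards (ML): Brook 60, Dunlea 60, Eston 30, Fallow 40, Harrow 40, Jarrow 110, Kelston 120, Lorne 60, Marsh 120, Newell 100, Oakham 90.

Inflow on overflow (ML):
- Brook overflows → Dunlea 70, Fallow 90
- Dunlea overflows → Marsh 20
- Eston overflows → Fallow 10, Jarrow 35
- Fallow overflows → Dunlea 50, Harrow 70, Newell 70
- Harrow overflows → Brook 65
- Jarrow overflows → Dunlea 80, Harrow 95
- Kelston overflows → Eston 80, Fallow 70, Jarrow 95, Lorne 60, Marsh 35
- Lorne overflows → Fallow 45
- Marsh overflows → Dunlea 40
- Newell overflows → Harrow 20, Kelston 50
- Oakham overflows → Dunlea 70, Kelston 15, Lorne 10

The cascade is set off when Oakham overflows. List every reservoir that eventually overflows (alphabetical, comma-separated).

Dunlea, Oakham

Round 1 — Oakham overflows (initial).
  Dunlea: +70 → 70 ≥ 60
  Kelston: +15 → 15 < 120
  Lorne: +10 → 10 < 60
Round 2 — Dunlea overflows.
  Marsh: +20 → 20 < 120
No further overflows.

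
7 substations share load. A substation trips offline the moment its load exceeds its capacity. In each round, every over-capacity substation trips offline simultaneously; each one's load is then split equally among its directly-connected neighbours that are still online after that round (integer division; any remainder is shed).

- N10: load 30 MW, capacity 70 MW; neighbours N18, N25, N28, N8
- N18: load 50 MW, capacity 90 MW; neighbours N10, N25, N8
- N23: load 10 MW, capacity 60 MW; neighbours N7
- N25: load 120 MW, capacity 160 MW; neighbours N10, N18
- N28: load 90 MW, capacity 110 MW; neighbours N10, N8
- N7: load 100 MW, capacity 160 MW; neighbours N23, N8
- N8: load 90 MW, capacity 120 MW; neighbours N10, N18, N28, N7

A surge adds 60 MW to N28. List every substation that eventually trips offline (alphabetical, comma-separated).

N10, N18, N23, N25, N28, N7, N8

Round 1 — N28 at 150 > 110. N28 trips offline.
  N28 sheds 150 MW to N10, N8: 75 each.
    N10: 30+75 = 105 > 70
    N8: 90+75 = 165 > 120
Round 2 — N10, N8 trip offline.
  N10 sheds 105 MW to N18, N25: 52 each (1 lost).
    N18: 50+52 = 102 > 90
    N25: 120+52 = 172 > 160
  N8 sheds 165 MW to N18, N7: 82 each (1 lost).
    N18: 102+82 = 184 > 90
    N7: 100+82 = 182 > 160
Round 3 — N18, N25, N7 trip offline.
  N18 sheds 184 MW: no online neighbours, lost.
  N25 sheds 172 MW: no online neighbours, lost.
  N7 sheds 182 MW to N23: 182 each.
    N23: 10+182 = 192 > 60
Round 4 — N23 trips offline.
  N23 sheds 192 MW: no online neighbours, lost.
No further trips.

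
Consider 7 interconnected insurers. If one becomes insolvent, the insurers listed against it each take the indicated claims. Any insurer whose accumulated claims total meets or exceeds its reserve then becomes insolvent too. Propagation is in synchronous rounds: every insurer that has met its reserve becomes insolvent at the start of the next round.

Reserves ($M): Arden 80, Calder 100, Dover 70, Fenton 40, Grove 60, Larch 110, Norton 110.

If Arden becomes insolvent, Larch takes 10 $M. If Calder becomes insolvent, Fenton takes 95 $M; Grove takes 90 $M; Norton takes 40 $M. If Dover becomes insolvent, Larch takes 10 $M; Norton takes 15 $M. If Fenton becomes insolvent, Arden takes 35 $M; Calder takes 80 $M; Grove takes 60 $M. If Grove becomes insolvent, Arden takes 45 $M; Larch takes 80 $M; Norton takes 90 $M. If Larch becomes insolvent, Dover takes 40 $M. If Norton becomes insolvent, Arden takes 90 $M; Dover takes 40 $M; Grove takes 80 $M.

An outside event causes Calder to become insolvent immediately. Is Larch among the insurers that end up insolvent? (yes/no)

Round 1 — Calder becomes insolvent (initial).
  Fenton: +95 → 95 ≥ 40
  Grove: +90 → 90 ≥ 60
  Norton: +40 → 40 < 110
Round 2 — Fenton, Grove become insolvent.
  Arden: +35+45 → 80 ≥ 80
  Larch: +80 → 80 < 110
  Norton: +90 → 130 ≥ 110
Round 3 — Arden, Norton become insolvent.
  Dover: +40 → 40 < 70
  Larch: +10 → 90 < 110
No further insolvencies.

no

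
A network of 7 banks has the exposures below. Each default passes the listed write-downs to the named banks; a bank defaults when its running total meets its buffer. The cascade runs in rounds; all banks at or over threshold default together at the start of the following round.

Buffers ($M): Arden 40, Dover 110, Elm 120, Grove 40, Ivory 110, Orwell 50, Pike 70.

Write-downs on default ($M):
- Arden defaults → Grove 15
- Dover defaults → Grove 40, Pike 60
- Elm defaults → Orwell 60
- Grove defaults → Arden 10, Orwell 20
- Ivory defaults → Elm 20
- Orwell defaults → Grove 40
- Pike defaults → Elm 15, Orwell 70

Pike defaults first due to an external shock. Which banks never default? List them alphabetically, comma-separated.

Arden, Dover, Elm, Ivory

Round 1 — Pike defaults (initial).
  Elm: +15 → 15 < 120
  Orwell: +70 → 70 ≥ 50
Round 2 — Orwell defaults.
  Grove: +40 → 40 ≥ 40
Round 3 — Grove defaults.
  Arden: +10 → 10 < 40
No further defaults.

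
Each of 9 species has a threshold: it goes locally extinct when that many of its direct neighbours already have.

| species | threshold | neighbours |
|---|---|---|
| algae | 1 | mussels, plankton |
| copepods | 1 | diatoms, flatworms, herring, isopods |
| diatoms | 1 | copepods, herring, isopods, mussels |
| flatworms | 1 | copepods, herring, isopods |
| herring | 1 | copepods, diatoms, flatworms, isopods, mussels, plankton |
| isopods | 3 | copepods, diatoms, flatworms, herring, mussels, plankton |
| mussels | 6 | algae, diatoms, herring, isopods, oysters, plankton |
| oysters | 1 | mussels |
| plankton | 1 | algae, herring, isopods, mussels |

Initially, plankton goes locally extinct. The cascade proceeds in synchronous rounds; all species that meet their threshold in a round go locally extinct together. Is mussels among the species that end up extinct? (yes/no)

Round 1 — plankton goes locally extinct (initial).
Round 2 — checking thresholds:
  algae: 1 of 2 neighbours ≥ 1, goes locally extinct.
  herring: 1 of 6 neighbours ≥ 1, goes locally extinct.
  isopods: 1 of 6 neighbours < 3, not yet.
  mussels: 1 of 6 neighbours < 6, not yet.
Round 3 — checking thresholds:
  copepods: 1 of 4 neighbours ≥ 1, goes locally extinct.
  diatoms: 1 of 4 neighbours ≥ 1, goes locally extinct.
  flatworms: 1 of 3 neighbours ≥ 1, goes locally extinct.
  isopods: 2 of 6 neighbours < 3, not yet.
  mussels: 3 of 6 neighbours < 6, not yet.
Round 4 — checking thresholds:
  isopods: 5 of 6 neighbours ≥ 3, goes locally extinct.
  mussels: 4 of 6 neighbours < 6, not yet.
Round 5 — no new extinctions; cascade stops.

no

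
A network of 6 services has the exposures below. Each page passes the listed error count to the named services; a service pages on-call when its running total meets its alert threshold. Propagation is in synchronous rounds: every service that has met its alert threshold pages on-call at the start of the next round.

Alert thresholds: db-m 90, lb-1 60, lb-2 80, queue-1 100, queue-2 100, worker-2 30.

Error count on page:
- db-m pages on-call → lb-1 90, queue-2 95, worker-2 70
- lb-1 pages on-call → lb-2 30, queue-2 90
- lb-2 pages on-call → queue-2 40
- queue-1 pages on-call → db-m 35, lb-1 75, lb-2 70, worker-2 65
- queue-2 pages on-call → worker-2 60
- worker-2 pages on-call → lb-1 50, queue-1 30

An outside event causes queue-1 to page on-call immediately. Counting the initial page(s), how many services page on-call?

5

Round 1 — queue-1 pages on-call (initial).
  db-m: +35 → 35 < 90
  lb-1: +75 → 75 ≥ 60
  lb-2: +70 → 70 < 80
  worker-2: +65 → 65 ≥ 30
Round 2 — lb-1, worker-2 page on-call.
  lb-2: +30 → 100 ≥ 80
  queue-2: +90 → 90 < 100
Round 3 — lb-2 pages on-call.
  queue-2: +40 → 130 ≥ 100
Round 4 — queue-2 pages on-call.
No further pages.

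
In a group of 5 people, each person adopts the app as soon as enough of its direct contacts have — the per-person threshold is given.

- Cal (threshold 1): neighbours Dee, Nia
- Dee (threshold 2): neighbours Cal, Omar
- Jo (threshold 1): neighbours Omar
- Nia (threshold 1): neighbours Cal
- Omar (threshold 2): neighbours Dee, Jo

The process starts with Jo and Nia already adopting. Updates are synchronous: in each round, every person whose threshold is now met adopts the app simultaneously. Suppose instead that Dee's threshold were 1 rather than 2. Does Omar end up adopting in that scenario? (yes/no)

With Dee's threshold at 1:
Round 1 — Jo, Nia adopt the app (initial).
Round 2 — checking thresholds:
  Cal: 1 of 2 neighbours ≥ 1, adopts the app.
  Omar: 1 of 2 neighbours < 2, not yet.
Round 3 — checking thresholds:
  Dee: 1 of 2 neighbours ≥ 1, adopts the app.
  Omar: 1 of 2 neighbours < 2, not yet.
Round 4 — checking thresholds:
  Omar: 2 of 2 neighbours ≥ 2, adopts the app.
Round 5 — no new adoptions; cascade stops.

yes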